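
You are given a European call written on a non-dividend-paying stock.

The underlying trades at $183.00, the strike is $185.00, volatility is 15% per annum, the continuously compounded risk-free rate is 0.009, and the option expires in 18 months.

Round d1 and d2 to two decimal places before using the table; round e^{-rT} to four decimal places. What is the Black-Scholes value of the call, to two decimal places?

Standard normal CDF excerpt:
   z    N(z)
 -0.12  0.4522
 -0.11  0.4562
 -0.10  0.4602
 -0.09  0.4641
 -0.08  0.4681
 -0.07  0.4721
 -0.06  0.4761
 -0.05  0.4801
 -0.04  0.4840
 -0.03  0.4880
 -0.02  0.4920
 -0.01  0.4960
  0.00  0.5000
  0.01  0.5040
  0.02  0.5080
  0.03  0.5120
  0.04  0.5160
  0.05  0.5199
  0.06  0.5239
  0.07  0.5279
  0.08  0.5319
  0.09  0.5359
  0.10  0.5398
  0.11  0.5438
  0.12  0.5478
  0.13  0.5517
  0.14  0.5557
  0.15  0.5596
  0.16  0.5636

σ√T = 0.15 × 1.2247 = 0.1837
d₁ = [ln(183/185) + (0.009 + 0.15²/2)·1.5] / 0.1837 = [-0.0109 + 0.0304] / 0.1837 = 0.1062 ⇒ 0.11
d₂ = d₁ − σ√T = 0.1062 − 0.1837 = -0.0775 ⇒ -0.08
e^(−rT) = e^(−0.009·1.5) = 0.9866
C = 183·N(0.11) − 185·0.9866·N(-0.08) = 183·0.5438 − 185·0.9866·0.4681 = 99.5154 − 85.4381 = 14.0773

$14.08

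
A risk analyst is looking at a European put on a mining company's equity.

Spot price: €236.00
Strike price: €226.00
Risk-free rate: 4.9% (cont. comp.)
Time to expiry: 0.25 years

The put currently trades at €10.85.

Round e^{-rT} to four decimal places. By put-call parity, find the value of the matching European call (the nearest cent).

e^(−rT) = e^(−0.049·0.25) = 0.9878
Put-call parity: C − P = S − K·e^(−rT) = 236 − 226·0.9878 = 236 − 223.2428 = 12.7572
C = P + (C − P) = 10.85 + (12.7572) = 23.6072

€23.61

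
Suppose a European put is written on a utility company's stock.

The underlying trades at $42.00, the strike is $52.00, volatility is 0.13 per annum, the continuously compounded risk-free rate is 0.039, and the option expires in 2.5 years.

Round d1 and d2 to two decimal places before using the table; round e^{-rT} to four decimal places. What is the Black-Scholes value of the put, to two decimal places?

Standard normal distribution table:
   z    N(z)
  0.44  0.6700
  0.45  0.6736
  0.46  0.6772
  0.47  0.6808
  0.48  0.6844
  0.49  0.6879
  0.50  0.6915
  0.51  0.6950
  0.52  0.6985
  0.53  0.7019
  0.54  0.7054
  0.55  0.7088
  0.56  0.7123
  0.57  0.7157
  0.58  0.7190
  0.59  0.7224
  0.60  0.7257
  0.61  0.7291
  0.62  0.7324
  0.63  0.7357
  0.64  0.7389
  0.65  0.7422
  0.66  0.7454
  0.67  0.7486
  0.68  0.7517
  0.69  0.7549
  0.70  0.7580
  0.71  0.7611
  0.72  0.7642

$6.87

σ√T = 0.13·√2.5 = 0.2055
d₁ = [ln(42/52) + (0.039 + 0.13²/2)·2.5] / 0.2055 = [-0.2136 + 0.1186] / 0.2055 = -0.4619 which rounds to -0.46
d₂ = d₁ − σ√T = -0.4619 − 0.2055 = -0.6675 which rounds to -0.67
exp(−rT) = exp(−0.039·2.5) = 0.9071
N(−d₂) = N(0.67) = 0.7486;  N(−d₁) = N(0.46) = 0.6772
P = 52·0.9071·0.7486 − 42·0.6772 = 35.3109 − 28.4424 = 6.8685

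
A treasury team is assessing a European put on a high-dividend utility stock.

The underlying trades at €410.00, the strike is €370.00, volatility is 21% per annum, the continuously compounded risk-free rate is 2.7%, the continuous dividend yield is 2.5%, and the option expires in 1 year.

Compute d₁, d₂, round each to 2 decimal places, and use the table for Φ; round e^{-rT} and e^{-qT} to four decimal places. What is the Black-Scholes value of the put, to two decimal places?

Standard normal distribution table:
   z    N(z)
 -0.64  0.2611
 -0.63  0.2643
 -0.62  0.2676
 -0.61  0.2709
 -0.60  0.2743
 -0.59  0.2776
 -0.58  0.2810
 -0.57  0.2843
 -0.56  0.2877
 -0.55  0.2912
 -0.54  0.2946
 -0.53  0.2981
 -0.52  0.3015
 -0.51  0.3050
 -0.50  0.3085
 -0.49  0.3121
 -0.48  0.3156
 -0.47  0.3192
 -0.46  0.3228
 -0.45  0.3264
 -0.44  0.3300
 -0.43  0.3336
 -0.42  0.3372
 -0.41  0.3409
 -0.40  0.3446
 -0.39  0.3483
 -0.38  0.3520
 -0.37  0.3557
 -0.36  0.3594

€15.76

T = 1;  σ√T = 0.2100
ln(S/K) + (r − q + σ²/2)T = ln(410/370) + (0.027 − 0.025 + 0.21²/2)·1 = 0.1027 + 0.0240 = 0.1267
d₁ = 0.1267 / 0.2100 = 0.6034 → 0.60
d₂ = d₁ − σ√T = 0.6034 − 0.2100 = 0.3934 → 0.39
e^(−qT) = e^(−0.025·1) = 0.9753;  e^(−rT) = e^(−0.027·1) = 0.9734
P = 370·0.9734·N(-0.39) − 410·0.9753·N(-0.60) = 370·0.9734·0.3483 − 410·0.9753·0.2743 = 125.4430 − 109.6852 = 15.7579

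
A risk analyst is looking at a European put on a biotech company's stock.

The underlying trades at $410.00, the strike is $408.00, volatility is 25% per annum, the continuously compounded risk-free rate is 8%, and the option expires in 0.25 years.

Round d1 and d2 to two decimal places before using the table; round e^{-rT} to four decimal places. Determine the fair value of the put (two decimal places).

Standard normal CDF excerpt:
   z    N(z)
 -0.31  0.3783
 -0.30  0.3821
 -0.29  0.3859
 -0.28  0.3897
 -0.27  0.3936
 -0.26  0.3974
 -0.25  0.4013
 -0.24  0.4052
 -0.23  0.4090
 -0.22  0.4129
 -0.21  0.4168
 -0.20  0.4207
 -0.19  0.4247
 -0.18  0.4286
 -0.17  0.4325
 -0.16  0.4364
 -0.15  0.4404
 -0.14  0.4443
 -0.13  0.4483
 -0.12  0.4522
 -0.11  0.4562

$14.75

T = 0.25;  σ√T = 0.1250
ln(S/K) + (r + σ²/2)T = ln(410/408) + (0.08 + 0.25²/2)·0.25 = 0.0049 + 0.0278 = 0.0327
d₁ = 0.0327 / 0.1250 = 0.2616 → 0.26
d₂ = d₁ − σ√T = 0.2616 − 0.1250 = 0.1366 → 0.14
e^(−rT) = e^(−0.08·0.25) = 0.9802
N(−d₂) = N(-0.14) = 0.4443;  N(−d₁) = N(-0.26) = 0.3974
P = 408·0.9802·0.4443 − 410·0.3974 = 177.6852 − 162.9340 = 14.7512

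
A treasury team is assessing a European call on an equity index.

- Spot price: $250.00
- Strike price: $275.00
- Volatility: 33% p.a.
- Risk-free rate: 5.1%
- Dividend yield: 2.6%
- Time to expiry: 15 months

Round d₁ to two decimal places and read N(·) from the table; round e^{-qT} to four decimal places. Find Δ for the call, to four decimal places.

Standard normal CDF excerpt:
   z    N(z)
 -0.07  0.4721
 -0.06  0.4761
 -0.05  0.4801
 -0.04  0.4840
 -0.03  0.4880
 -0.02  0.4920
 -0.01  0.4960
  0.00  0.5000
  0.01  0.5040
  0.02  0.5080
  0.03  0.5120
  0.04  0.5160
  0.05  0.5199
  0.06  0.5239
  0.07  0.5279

σ√T = 0.33·√1.25 = 0.3690
d₁ = [ln(250/275) + (0.051 − 0.026 + ½·0.33²)·1.25] / (σ√T) = (-0.0953 + 0.0993) / 0.3690 = 0.0108 ≈ 0.01
N(d₁) = N(0.01) = 0.5040
Δ_call = exp(−qT)·N(d₁) = 0.9680·0.5040 = 0.4879

0.4879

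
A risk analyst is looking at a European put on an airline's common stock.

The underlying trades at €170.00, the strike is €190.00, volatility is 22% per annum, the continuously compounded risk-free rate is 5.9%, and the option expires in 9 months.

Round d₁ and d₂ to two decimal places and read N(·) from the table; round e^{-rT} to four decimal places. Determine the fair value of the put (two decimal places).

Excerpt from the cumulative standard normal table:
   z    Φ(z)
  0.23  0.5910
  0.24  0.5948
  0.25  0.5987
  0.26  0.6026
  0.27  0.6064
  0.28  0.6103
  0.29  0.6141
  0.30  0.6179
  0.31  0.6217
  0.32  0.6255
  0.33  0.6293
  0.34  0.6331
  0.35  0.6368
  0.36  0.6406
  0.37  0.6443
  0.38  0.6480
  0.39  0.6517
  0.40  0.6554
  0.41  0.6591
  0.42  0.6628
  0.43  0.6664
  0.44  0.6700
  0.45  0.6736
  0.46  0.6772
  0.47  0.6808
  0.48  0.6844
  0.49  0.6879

€20.00

σ√T = 0.22·√0.75 = 0.1905
d₁ = [ln(170/190) + (0.059 + 0.22²/2)·0.75] / 0.1905 = [-0.1112 + 0.0624] / 0.1905 = -0.2563 ≈ -0.26
d₂ = d₁ − σ√T = -0.2563 − 0.1905 = -0.4468 ≈ -0.45
e^(−rT) = e^(−0.059·0.75) = 0.9567
N(−d₂) = N(0.45) = 0.6736;  N(−d₁) = N(0.26) = 0.6026
P = 190·0.9567·0.6736 − 170·0.6026 = 122.4423 − 102.4420 = 20.0003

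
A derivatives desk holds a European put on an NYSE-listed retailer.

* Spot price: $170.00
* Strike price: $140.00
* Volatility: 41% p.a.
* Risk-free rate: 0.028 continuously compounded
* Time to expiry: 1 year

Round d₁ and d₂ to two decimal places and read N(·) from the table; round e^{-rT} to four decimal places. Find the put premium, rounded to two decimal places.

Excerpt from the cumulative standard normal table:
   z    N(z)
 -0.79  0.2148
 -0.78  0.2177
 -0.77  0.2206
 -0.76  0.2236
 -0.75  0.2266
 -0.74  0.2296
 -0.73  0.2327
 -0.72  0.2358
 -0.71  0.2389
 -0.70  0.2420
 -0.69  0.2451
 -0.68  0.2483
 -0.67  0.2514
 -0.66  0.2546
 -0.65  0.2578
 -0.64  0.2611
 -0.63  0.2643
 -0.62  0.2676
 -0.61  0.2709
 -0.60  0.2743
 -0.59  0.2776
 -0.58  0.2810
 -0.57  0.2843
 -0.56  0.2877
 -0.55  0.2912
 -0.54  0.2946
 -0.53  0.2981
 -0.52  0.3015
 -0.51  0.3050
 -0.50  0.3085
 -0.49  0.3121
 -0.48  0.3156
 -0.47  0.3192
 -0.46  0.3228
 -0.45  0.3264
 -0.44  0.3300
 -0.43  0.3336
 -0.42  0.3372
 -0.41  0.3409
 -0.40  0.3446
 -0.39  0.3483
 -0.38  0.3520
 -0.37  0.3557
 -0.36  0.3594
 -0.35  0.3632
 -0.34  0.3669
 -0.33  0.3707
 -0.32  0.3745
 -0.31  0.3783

σ√T = 0.41·√1 = 0.4100
d₁ = [ln(170/140) + (0.028 + ½·0.41²)·1] / (σ√T) = (0.1942 + 0.1120) / 0.4100 = 0.7468 ⇒ 0.75
d₂ = 0.7468 − 0.4100 = 0.3368 ⇒ 0.34
exp(−rT) = exp(−0.028·1) = 0.9724
N(−d₂) = N(-0.34) = 0.3669;  N(−d₁) = N(-0.75) = 0.2266
P = 140·0.9724·0.3669 − 170·0.2266 = 49.9483 − 38.5220 = 11.4263

$11.43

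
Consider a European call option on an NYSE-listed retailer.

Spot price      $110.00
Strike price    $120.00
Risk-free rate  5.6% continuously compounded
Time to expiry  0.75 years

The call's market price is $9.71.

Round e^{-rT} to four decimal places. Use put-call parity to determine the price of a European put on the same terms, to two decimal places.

$14.78

e^(−rT) = e^(−0.056·0.75) = 0.9589
Put-call parity: C − P = S − K·e^(−rT) = 110 − 120·0.9589 = 110 − 115.0680 = -5.0680
P = C − (C − P) = 9.71 − (-5.0680) = 14.7780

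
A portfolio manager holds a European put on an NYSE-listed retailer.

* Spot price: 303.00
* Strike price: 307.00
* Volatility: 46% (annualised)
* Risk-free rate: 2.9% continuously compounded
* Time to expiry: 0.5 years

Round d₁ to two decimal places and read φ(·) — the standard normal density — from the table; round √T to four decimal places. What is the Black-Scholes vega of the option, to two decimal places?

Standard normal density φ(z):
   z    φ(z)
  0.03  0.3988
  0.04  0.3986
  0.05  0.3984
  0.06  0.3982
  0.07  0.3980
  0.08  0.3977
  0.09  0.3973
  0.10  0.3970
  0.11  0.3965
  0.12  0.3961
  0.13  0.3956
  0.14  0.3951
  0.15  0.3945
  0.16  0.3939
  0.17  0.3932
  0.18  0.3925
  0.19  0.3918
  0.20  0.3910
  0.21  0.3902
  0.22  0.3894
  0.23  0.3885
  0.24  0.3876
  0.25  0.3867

σ√T = 0.46·√0.5 = 0.3253
d₁ = [ln(303/307) + (0.029 + 0.46²/2)·0.5] / 0.3253 = [-0.0131 + 0.0674] / 0.3253 = 0.1669 → 0.17
√T = √0.5 = 0.7071
φ(d₁) = φ(0.17) = 0.3932
vega = S·φ(d₁)·√T = 303·0.3932·0.7071 = 84.2436

84.24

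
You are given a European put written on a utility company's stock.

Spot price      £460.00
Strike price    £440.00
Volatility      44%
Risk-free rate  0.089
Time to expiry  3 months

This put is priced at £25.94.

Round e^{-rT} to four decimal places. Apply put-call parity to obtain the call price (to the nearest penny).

£55.62

exp(−rT) = exp(−0.089·0.25) = 0.9780
Put-call parity: C − P = S − K·e^(−rT) = 460 − 440·0.9780 = 460 − 430.3200 = 29.6800
C = P + (C − P) = 25.94 + (29.6800) = 55.6200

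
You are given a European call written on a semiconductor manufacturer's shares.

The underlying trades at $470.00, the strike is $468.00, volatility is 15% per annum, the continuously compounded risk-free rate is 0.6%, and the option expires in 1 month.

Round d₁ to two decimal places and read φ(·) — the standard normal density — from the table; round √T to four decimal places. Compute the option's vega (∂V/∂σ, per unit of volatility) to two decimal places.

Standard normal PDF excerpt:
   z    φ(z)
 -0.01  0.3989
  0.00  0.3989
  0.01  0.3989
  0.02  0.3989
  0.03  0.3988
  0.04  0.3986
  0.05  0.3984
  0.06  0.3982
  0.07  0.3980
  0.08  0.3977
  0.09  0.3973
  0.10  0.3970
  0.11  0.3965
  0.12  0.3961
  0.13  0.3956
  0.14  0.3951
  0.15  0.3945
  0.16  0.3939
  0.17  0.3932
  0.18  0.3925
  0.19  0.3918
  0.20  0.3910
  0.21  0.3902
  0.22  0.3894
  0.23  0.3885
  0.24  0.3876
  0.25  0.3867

σ√T = 0.15·√0.08333 = 0.0433
d₁ = [ln(470/468) + (0.006 + ½·0.15²)·0.08333] / (σ√T) = (0.0043 + 0.0014) / 0.0433 = 0.1317 → 0.13
√T = √0.08333 = 0.2887
φ(d₁) = φ(0.13) = 0.3956
vega = S·φ(d₁)·√T = 470·0.3956·0.2887 = 53.6786
(The put has the same vega.)

53.68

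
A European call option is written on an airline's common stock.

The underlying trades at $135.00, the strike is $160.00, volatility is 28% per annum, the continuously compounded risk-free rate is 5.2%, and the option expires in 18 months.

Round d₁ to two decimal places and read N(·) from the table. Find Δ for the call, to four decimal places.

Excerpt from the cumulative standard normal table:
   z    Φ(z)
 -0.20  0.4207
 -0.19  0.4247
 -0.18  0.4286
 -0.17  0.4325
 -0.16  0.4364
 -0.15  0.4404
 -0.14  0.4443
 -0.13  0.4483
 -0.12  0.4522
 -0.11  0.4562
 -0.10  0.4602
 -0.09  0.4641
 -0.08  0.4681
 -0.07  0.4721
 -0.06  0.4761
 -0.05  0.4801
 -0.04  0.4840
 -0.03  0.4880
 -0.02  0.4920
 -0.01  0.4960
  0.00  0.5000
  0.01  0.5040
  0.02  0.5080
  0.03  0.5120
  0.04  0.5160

σ√T = 0.28 × 1.2247 = 0.3429
d₁ = [ln(135/160) + (0.052 + 0.28²/2)·1.5] / 0.3429 = [-0.1699 + 0.1368] / 0.3429 = -0.0965 → -0.10
N(d₁) = N(-0.10) = 0.4602
Δ_call = N(d₁) = 0.4602

0.4602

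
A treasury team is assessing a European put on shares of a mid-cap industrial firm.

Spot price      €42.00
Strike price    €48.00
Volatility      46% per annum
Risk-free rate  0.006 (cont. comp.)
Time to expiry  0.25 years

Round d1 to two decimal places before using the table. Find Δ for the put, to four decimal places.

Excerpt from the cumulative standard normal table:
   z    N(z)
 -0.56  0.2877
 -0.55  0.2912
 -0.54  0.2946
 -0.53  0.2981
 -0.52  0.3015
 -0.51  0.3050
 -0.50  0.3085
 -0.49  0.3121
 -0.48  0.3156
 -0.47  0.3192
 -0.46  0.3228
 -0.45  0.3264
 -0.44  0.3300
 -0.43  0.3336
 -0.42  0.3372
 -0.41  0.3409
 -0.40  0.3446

σ√T = 0.46 × 0.5000 = 0.2300
d₁ = [ln(42/48) + (0.006 + 0.46²/2)·0.25] / 0.2300 = [-0.1335 + 0.0280] / 0.2300 = -0.4590 → -0.46
N(d₁) = N(-0.46) = 0.3228
Δ_put = N(d₁) − 1 = 0.3228 − 1 = -0.6772

-0.6772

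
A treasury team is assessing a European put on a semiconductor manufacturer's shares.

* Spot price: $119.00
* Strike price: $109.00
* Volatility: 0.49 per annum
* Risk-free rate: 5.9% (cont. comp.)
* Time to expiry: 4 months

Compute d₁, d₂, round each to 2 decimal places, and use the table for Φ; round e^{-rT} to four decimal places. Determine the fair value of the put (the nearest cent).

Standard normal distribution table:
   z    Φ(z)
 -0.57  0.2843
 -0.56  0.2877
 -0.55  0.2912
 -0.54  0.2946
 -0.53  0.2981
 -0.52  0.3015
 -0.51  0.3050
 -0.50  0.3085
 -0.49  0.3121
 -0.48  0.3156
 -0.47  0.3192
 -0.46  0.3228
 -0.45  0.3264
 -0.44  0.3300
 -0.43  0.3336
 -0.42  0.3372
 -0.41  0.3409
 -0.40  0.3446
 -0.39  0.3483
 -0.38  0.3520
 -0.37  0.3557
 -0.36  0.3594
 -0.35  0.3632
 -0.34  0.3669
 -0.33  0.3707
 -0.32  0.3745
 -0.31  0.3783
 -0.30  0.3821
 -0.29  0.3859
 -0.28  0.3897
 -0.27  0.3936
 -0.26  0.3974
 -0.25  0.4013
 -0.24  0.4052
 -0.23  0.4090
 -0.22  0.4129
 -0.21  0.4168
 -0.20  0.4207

σ√T = 0.49·√0.3333 = 0.2829
d₁ = [ln(119/109) + (0.059 + 0.49²/2)·0.3333] / 0.2829 = [0.0878 + 0.0597] / 0.2829 = 0.5212 → 0.52
d₂ = d₁ − σ√T = 0.5212 − 0.2829 = 0.2383 → 0.24
e^(−rT) = e^(−0.059·0.3333) = 0.9805
N(−d₂) = N(-0.24) = 0.4052;  N(−d₁) = N(-0.52) = 0.3015
P = 109·0.9805·0.4052 − 119·0.3015 = 43.3055 − 35.8785 = 7.4270

$7.43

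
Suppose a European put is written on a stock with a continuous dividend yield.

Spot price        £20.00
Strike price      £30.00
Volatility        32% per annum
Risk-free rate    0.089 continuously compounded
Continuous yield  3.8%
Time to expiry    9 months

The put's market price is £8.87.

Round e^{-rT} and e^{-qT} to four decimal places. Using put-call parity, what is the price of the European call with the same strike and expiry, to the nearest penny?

exp(−qT) = exp(−0.038·0.75) = 0.9719;  exp(−rT) = exp(−0.089·0.75) = 0.9354
Put-call parity: C − P = S·e^(−qT) − K·e^(−rT) = 20·0.9719 − 30·0.9354 = 19.4380 − 28.0620 = -8.6240
C = P + (C − P) = 8.87 + (-8.6240) = 0.2460

£0.25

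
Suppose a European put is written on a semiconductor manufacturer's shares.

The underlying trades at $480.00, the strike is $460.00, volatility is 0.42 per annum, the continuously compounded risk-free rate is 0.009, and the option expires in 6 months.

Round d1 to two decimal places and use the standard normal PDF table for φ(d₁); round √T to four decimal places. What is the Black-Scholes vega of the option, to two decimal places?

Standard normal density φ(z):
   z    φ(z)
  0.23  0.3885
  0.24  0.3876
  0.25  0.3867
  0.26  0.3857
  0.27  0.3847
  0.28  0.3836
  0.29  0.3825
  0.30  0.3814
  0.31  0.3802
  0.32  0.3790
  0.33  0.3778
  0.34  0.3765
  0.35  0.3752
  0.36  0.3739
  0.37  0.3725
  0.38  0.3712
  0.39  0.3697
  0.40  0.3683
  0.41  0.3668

σ√T = 0.42·√0.5 = 0.2970
ln(S/K) + (r + σ²/2)T = ln(480/460) + (0.009 + 0.42²/2)·0.5 = 0.0426 + 0.0486 = 0.0912
d₁ = 0.0912 / 0.2970 = 0.3070 which rounds to 0.31
√T = √0.5 = 0.7071
φ(d₁) = φ(0.31) = 0.3802
vega = S·φ(d₁)·√T = 480·0.3802·0.7071 = 129.0429

129.04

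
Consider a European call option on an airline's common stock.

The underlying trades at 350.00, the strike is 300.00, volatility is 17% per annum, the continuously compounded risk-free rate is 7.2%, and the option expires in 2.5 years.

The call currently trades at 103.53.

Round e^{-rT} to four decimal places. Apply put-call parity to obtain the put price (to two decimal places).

e^(−rT) = e^(−0.072·2.5) = 0.8353
Put-call parity: C − P = S − K·e^(−rT) = 350 − 300·0.8353 = 350 − 250.5900 = 99.4100
P = C − (C − P) = 103.53 − (99.4100) = 4.1200

4.12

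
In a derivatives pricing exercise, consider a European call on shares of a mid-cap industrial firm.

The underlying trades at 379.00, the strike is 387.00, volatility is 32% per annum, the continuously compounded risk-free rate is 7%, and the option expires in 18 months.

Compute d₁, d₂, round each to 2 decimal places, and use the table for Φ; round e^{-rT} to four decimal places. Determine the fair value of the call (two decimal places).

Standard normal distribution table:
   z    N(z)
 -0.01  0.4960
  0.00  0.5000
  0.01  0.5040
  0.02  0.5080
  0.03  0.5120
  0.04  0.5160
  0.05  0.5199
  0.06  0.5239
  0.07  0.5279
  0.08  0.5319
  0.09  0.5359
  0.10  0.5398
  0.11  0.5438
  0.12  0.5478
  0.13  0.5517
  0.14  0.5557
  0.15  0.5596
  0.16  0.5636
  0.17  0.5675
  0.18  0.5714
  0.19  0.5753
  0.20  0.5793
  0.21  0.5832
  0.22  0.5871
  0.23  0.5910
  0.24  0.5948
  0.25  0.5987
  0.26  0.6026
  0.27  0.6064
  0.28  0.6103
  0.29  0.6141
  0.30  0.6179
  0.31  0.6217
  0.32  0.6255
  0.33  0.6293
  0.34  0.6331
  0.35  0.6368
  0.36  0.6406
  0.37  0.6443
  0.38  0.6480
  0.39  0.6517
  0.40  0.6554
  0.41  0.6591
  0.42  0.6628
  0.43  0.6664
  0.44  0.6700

σ√T = 0.32·√1.5 = 0.3919
d₁ = [ln(379/387) + (0.07 + 0.32²/2)·1.5] / 0.3919 = [-0.0209 + 0.1818] / 0.3919 = 0.4106 → 0.41
d₂ = d₁ − σ√T = 0.4106 − 0.3919 = 0.0187 → 0.02
exp(−rT) = exp(−0.07·1.5) = 0.9003
N(d₁) = N(0.41) = 0.6591;  N(d₂) = N(0.02) = 0.5080
C = 379·0.6591 − 387·0.9003·0.5080 = 249.7989 − 176.9954 = 72.8035

72.80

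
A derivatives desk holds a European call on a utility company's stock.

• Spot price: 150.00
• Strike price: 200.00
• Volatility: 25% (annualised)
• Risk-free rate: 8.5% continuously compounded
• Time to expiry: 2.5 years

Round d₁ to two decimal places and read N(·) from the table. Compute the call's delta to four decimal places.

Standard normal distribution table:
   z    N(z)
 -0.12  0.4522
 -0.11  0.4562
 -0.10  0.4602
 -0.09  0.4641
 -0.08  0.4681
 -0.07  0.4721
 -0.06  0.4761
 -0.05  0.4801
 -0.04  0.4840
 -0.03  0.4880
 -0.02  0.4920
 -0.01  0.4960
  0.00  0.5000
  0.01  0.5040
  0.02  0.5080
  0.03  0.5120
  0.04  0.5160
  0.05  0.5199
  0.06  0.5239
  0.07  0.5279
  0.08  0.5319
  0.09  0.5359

0.5040

σ√T = 0.25·√2.5 = 0.3953
d₁ = [ln(150/200) + (0.085 + ½·0.25²)·2.5] / (σ√T) = (-0.2877 + 0.2906) / 0.3953 = 0.0074 which rounds to 0.01
N(d₁) = N(0.01) = 0.5040
Δ_call = N(d₁) = 0.5040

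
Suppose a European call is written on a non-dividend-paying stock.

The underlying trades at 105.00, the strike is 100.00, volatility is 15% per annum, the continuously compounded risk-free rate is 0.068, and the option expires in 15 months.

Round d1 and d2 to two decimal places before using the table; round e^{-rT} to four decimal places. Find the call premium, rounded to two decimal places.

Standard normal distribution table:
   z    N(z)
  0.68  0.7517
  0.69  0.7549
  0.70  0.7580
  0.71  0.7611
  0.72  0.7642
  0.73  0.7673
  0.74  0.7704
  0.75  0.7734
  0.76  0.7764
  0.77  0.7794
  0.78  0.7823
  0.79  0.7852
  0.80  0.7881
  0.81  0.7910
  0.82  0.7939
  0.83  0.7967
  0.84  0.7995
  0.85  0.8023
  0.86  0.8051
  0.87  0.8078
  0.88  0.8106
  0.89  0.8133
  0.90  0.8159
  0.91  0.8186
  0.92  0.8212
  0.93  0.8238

T = 1.25;  σ√T = 0.1677
d₁ = [ln(105/100) + (0.068 + 0.15²/2)·1.25] / 0.1677 = [0.0488 + 0.0991] / 0.1677 = 0.8816 → 0.88
d₂ = d₁ − σ√T = 0.8816 − 0.1677 = 0.7139 → 0.71
e^(−rT) = e^(−0.068·1.25) = 0.9185
C = 105·N(0.88) − 100·0.9185·N(0.71) = 105·0.8106 − 100·0.9185·0.7611 = 85.1130 − 69.9070 = 15.2060

15.21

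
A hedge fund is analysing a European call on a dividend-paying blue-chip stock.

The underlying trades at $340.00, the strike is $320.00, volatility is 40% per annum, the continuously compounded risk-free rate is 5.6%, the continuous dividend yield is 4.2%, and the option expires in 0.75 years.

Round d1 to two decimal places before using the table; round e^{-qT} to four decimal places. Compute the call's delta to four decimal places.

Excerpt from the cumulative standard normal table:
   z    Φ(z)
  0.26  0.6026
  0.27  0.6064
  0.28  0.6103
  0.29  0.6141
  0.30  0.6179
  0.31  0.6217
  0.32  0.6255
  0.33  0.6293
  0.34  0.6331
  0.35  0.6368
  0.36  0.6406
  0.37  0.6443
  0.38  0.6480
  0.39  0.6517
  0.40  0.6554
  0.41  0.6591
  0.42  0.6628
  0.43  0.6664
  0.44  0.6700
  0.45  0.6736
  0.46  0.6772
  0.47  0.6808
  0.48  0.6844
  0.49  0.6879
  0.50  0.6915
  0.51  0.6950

0.6279

T = 0.75;  σ√T = 0.3464
d₁ = [ln(340/320) + (0.056 − 0.042 + 0.4²/2)·0.75] / 0.3464 = [0.0606 + 0.0705] / 0.3464 = 0.3785 ≈ 0.38
N(d₁) = N(0.38) = 0.6480
Δ_call = exp(−qT)·N(d₁) = 0.9690·0.6480 = 0.6279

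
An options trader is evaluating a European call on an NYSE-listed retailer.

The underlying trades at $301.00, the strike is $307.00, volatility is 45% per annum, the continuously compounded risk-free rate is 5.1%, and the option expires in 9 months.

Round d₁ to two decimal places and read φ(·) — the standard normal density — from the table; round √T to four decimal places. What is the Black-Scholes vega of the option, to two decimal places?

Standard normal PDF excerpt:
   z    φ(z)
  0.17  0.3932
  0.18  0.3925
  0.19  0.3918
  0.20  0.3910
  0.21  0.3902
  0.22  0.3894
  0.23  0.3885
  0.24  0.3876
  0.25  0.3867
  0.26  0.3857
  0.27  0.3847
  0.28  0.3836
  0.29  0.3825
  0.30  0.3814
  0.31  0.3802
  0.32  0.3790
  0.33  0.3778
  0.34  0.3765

T = 0.75;  σ√T = 0.3897
d₁ = [ln(301/307) + (0.051 + ½·0.45²)·0.75] / (σ√T) = (-0.0197 + 0.1142) / 0.3897 = 0.2424 → 0.24
√T = √0.75 = 0.8660
φ(d₁) = φ(0.24) = 0.3876
vega = S·φ(d₁)·√T = 301·0.3876·0.8660 = 101.0341

101.03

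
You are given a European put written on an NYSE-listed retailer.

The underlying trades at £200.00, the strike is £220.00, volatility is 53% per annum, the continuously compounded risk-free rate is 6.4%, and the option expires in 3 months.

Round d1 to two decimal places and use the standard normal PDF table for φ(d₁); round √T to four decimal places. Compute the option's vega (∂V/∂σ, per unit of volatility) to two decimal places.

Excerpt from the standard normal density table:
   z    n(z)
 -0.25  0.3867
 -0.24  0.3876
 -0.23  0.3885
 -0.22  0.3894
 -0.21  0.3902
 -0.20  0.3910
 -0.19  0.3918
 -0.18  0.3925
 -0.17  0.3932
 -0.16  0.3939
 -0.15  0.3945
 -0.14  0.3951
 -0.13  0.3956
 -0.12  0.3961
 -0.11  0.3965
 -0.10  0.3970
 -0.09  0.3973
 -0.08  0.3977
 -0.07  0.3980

σ√T = 0.53·√0.25 = 0.2650
d₁ = [ln(200/220) + (0.064 + 0.53²/2)·0.25] / 0.2650 = [-0.0953 + 0.0511] / 0.2650 = -0.1668 ≈ -0.17
√T = √0.25 = 0.5000
φ(d₁) = φ(-0.17) = 0.3932
vega = S·φ(d₁)·√T = 200·0.3932·0.5000 = 39.3200
(Call and put vega coincide under Black-Scholes.)

39.32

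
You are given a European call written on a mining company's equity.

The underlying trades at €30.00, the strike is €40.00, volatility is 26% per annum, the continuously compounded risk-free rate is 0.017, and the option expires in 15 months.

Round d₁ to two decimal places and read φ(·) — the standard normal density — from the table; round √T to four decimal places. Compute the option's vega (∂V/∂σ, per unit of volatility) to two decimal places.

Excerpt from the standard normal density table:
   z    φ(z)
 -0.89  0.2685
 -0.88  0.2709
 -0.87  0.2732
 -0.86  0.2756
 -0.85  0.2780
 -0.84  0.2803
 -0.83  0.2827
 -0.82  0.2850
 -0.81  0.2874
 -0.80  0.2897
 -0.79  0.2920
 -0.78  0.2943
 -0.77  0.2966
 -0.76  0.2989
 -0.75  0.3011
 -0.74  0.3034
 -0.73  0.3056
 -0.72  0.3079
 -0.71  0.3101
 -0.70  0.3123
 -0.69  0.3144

T = 1.25;  σ√T = 0.2907
ln(S/K) + (r + σ²/2)T = ln(30/40) + (0.017 + 0.26²/2)·1.25 = -0.2877 + 0.0635 = -0.2242
d₁ = -0.2242 / 0.2907 = -0.7712 ⇒ -0.77
√T = √1.25 = 1.1180
φ(d₁) = φ(-0.77) = 0.2966
vega = S·φ(d₁)·√T = 30·0.2966·1.1180 = 9.9480

9.95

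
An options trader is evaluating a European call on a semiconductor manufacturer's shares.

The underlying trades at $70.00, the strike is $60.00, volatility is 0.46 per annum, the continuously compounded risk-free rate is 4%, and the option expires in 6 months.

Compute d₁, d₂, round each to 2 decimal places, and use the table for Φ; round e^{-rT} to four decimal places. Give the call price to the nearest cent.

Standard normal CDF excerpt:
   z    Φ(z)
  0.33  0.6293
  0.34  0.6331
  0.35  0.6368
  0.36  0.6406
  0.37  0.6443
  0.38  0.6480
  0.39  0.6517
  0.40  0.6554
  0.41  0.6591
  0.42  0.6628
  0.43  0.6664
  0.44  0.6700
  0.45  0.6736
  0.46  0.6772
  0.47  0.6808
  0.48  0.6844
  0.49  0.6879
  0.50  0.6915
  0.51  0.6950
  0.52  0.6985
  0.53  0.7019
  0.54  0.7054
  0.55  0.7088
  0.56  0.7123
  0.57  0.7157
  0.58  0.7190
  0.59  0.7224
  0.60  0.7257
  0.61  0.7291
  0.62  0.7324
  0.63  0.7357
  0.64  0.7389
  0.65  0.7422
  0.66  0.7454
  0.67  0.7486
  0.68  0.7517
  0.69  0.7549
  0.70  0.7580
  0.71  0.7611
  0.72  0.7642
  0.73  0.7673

$15.17

σ√T = 0.46 × 0.7071 = 0.3253
d₁ = [ln(70/60) + (0.04 + ½·0.46²)·0.5] / (σ√T) = (0.1542 + 0.0729) / 0.3253 = 0.6980 ⇒ 0.70
d₂ = 0.6980 − 0.3253 = 0.3728 ⇒ 0.37
exp(−rT) = exp(−0.04·0.5) = 0.9802
N(d₁) = N(0.70) = 0.7580;  N(d₂) = N(0.37) = 0.6443
C = 70·0.7580 − 60·0.9802·0.6443 = 53.0600 − 37.8926 = 15.1674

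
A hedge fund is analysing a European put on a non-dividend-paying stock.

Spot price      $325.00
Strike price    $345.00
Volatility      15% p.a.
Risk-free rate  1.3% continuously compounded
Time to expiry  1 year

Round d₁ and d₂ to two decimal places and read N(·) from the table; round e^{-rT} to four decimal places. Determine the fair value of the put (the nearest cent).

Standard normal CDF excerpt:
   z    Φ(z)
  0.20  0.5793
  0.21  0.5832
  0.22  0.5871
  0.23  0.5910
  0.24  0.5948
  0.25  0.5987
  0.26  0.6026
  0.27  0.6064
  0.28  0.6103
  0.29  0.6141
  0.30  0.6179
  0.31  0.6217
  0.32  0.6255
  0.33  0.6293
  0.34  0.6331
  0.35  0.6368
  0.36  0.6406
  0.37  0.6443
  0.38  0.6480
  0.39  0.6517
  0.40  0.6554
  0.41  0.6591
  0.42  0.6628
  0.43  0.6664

$28.63

σ√T = 0.15·√1 = 0.1500
ln(S/K) + (r + σ²/2)T = ln(325/345) + (0.013 + 0.15²/2)·1 = -0.0597 + 0.0243 = -0.0355
d₁ = -0.0355 / 0.1500 = -0.2365 ≈ -0.24
d₂ = d₁ − σ√T = -0.2365 − 0.1500 = -0.3865 ≈ -0.39
e^(−rT) = e^(−0.013·1) = 0.9871
P = 345·0.9871·N(0.39) − 325·N(0.24) = 345·0.9871·0.6517 − 325·0.5948 = 221.9361 − 193.3100 = 28.6261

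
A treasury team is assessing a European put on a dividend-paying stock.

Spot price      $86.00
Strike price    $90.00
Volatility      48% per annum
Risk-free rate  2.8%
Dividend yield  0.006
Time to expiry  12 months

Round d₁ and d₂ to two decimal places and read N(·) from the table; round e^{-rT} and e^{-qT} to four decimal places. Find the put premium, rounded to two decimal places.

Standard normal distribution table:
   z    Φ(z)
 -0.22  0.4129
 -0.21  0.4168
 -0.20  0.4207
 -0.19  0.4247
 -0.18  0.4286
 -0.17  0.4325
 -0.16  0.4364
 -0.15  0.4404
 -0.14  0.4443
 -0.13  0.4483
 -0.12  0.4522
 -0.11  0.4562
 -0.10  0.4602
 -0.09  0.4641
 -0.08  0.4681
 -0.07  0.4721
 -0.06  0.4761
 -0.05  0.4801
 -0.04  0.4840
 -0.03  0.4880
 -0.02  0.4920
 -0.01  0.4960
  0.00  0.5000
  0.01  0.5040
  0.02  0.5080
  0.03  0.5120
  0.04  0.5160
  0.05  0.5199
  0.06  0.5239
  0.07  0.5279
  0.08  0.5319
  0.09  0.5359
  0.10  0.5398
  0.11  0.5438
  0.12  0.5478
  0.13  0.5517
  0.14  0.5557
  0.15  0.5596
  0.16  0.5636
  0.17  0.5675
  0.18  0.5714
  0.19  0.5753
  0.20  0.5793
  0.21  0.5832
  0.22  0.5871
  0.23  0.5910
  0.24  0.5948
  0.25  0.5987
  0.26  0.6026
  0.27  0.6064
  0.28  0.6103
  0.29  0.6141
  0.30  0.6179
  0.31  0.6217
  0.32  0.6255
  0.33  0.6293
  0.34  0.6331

σ√T = 0.48·√1 = 0.4800
d₁ = [ln(86/90) + (0.028 − 0.006 + ½·0.48²)·1] / (σ√T) = (-0.0455 + 0.1372) / 0.4800 = 0.1911 → 0.19
d₂ = 0.1911 − 0.4800 = -0.2889 → -0.29
e^(−qT) = e^(−0.006·1) = 0.9940;  e^(−rT) = e^(−0.028·1) = 0.9724
N(−d₂) = N(0.29) = 0.6141;  N(−d₁) = N(-0.19) = 0.4247
P = 90·0.9724·0.6141 − 86·0.9940·0.4247 = 53.7436 − 36.3051 = 17.4385

$17.44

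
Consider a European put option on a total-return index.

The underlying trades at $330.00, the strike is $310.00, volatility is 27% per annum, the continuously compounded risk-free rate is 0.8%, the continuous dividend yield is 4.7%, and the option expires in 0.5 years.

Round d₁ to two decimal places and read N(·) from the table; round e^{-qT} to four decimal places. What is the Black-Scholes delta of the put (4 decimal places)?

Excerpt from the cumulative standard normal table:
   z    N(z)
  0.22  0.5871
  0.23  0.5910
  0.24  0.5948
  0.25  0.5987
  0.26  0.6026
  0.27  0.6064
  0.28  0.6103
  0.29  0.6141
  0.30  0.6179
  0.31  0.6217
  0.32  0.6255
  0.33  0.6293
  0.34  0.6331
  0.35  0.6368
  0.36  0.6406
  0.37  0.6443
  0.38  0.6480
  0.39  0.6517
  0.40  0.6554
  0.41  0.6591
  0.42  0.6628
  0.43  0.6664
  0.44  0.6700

-0.3658

σ√T = 0.27·√0.5 = 0.1909
ln(S/K) + (r − q + σ²/2)T = ln(330/310) + (0.008 − 0.047 + 0.27²/2)·0.5 = 0.0625 − 0.0013 = 0.0612
d₁ = 0.0612 / 0.1909 = 0.3208 ⇒ 0.32
N(d₁) = N(0.32) = 0.6255
Δ_put = e^(−qT)·(N(d₁) − 1) = 0.9768·(0.6255 − 1) = -0.3658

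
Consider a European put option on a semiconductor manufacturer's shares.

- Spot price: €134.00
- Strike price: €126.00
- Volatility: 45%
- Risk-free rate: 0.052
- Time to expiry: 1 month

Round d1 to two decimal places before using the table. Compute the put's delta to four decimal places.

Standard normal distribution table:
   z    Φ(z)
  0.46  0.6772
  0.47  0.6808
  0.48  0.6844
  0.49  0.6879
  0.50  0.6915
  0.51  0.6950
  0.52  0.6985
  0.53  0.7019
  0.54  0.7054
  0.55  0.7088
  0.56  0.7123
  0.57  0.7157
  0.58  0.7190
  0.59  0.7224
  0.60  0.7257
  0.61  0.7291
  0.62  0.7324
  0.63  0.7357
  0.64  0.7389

-0.2843

σ√T = 0.45·√0.08333 = 0.1299
d₁ = [ln(134/126) + (0.052 + 0.45²/2)·0.08333] / 0.1299 = [0.0616 + 0.0128] / 0.1299 = 0.5722 ⇒ 0.57
N(d₁) = N(0.57) = 0.7157
Δ_put = N(d₁) − 1 = 0.7157 − 1 = -0.2843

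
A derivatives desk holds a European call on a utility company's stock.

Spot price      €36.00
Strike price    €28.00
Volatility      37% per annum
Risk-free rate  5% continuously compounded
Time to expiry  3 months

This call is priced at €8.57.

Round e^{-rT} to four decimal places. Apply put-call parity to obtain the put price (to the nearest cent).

exp(−rT) = exp(−0.05·0.25) = 0.9876
Put-call parity: C − P = S − K·e^(−rT) = 36 − 28·0.9876 = 36 − 27.6528 = 8.3472
P = C − (C − P) = 8.57 − (8.3472) = 0.2228

€0.22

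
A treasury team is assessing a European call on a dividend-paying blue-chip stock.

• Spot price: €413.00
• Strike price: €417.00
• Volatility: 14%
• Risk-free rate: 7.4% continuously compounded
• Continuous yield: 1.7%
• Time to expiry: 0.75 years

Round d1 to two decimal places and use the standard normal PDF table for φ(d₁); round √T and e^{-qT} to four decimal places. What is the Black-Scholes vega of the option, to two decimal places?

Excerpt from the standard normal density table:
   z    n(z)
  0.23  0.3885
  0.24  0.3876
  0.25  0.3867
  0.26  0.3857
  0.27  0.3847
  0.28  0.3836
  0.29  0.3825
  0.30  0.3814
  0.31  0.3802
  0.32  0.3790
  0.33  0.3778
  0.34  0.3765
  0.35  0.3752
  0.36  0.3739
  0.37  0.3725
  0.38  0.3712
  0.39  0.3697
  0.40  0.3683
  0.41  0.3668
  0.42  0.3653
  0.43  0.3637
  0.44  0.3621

T = 0.75;  σ√T = 0.1212
d₁ = [ln(413/417) + (0.074 − 0.017 + 0.14²/2)·0.75] / 0.1212 = [-0.0096 + 0.0501] / 0.1212 = 0.3337 → 0.33
√T = √0.75 = 0.8660
φ(d₁) = φ(0.33) = 0.3778
exp(−qT) = exp(−0.017·0.75) = 0.9873
vega = S·exp(−qT)·φ(d₁)·√T = 413·0.9873·0.3778·0.8660 = 133.4071

133.41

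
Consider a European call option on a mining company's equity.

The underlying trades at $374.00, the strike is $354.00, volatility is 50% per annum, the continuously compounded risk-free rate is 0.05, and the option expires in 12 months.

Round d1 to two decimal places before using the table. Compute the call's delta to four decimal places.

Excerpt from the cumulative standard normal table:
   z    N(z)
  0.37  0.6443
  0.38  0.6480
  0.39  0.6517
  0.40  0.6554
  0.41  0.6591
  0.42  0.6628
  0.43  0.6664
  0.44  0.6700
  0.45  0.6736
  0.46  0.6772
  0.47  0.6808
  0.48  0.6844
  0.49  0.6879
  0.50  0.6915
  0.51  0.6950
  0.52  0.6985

0.6772

σ√T = 0.5 × 1.0000 = 0.5000
d₁ = [ln(374/354) + (0.05 + ½·0.5²)·1] / (σ√T) = (0.0550 + 0.1750) / 0.5000 = 0.4599 which rounds to 0.46
N(d₁) = N(0.46) = 0.6772
Δ_call = N(d₁) = 0.6772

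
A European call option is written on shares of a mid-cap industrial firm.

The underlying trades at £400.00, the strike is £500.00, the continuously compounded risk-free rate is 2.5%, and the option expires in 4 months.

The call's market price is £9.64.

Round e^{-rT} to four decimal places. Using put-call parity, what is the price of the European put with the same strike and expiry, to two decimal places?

e^(−rT) = e^(−0.025·0.3333) = 0.9917
Put-call parity: C − P = S − K·e^(−rT) = 400 − 500·0.9917 = 400 − 495.8500 = -95.8500
P = C − (C − P) = 9.64 − (-95.8500) = 105.4900

£105.49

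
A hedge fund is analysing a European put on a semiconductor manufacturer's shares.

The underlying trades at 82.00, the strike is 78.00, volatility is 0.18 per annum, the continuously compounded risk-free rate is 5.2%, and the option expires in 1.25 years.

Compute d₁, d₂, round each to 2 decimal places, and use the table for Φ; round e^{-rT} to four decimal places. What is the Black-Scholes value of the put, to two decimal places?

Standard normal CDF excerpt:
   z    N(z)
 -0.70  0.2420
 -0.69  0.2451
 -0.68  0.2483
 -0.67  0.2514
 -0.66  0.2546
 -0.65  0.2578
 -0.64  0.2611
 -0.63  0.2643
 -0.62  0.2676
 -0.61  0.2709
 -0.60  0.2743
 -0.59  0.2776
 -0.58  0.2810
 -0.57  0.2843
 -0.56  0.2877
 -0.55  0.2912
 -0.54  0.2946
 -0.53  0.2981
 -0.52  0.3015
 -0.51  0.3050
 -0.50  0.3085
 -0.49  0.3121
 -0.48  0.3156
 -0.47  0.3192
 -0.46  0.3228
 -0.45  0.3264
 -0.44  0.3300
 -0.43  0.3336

σ√T = 0.18 × 1.1180 = 0.2012
d₁ = [ln(82/78) + (0.052 + 0.18²/2)·1.25] / 0.2012 = [0.0500 + 0.0852] / 0.2012 = 0.6721 ⇒ 0.67
d₂ = d₁ − σ√T = 0.6721 − 0.2012 = 0.4709 ⇒ 0.47
e^(−rT) = e^(−0.052·1.25) = 0.9371
N(−d₂) = N(-0.47) = 0.3192;  N(−d₁) = N(-0.67) = 0.2514
P = 78·0.9371·0.3192 − 82·0.2514 = 23.3315 − 20.6148 = 2.7167

2.72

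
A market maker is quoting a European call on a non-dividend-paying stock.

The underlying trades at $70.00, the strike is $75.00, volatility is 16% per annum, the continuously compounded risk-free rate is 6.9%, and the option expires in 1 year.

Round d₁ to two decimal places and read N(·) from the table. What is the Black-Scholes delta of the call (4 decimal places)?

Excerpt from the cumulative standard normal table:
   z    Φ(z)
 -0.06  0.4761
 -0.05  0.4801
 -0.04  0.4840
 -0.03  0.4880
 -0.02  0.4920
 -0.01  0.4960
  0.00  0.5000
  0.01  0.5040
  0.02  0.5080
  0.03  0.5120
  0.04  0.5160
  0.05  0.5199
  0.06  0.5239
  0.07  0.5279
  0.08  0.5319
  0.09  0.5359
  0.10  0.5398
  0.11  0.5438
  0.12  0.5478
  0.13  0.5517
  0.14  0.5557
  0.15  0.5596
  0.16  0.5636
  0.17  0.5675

0.5319

σ√T = 0.16·√1 = 0.1600
d₁ = [ln(70/75) + (0.069 + 0.16²/2)·1] / 0.1600 = [-0.0690 + 0.0818] / 0.1600 = 0.0800 ⇒ 0.08
N(d₁) = N(0.08) = 0.5319
Δ_call = N(d₁) = 0.5319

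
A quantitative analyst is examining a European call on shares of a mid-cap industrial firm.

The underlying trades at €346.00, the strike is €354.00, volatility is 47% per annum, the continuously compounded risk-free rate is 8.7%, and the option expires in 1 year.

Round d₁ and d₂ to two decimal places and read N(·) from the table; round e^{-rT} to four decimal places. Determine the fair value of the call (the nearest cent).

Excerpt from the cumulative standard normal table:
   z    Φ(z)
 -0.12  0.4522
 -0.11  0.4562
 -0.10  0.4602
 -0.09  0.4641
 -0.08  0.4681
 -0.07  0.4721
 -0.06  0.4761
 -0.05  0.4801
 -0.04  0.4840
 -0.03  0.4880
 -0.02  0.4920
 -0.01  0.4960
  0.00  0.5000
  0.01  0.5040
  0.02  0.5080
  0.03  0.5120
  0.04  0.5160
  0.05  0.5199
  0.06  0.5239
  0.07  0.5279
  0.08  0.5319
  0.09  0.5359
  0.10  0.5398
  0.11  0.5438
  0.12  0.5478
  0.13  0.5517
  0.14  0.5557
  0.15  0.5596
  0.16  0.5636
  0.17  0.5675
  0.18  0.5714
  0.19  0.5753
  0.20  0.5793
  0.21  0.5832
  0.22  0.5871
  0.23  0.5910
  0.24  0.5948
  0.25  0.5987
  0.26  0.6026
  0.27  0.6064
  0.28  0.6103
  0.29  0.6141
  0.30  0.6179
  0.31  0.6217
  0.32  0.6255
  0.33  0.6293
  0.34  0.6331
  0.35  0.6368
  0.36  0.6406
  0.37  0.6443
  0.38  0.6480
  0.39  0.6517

σ√T = 0.47·√1 = 0.4700
d₁ = [ln(346/354) + (0.087 + 0.47²/2)·1] / 0.4700 = [-0.0229 + 0.1974] / 0.4700 = 0.3715 which rounds to 0.37
d₂ = d₁ − σ√T = 0.3715 − 0.4700 = -0.0985 which rounds to -0.10
exp(−rT) = exp(−0.087·1) = 0.9167
C = 346·N(0.37) − 354·0.9167·N(-0.10) = 346·0.6443 − 354·0.9167·0.4602 = 222.9278 − 149.3403 = 73.5875

€73.59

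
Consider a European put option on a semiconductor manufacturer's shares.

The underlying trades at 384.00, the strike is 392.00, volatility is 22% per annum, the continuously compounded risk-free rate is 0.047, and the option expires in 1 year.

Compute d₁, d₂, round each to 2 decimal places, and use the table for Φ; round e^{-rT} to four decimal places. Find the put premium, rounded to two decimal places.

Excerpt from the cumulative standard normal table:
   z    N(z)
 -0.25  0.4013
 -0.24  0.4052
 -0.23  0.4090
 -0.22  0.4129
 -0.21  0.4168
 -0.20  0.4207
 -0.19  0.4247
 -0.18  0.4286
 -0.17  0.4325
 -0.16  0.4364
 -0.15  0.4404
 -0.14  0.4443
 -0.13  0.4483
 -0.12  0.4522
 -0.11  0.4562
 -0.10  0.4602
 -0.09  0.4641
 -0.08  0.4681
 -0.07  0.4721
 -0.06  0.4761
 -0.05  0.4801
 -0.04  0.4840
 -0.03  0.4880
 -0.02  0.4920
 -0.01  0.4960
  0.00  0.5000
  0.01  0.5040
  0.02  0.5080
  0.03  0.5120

28.45

σ√T = 0.22 × 1.0000 = 0.2200
d₁ = [ln(384/392) + (0.047 + 0.22²/2)·1] / 0.2200 = [-0.0206 + 0.0712] / 0.2200 = 0.2299 ⇒ 0.23
d₂ = d₁ − σ√T = 0.2299 − 0.2200 = 0.0099 ⇒ 0.01
e^(−rT) = e^(−0.047·1) = 0.9541
N(−d₂) = N(-0.01) = 0.4960;  N(−d₁) = N(-0.23) = 0.4090
P = 392·0.9541·0.4960 − 384·0.4090 = 185.5076 − 157.0560 = 28.4516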